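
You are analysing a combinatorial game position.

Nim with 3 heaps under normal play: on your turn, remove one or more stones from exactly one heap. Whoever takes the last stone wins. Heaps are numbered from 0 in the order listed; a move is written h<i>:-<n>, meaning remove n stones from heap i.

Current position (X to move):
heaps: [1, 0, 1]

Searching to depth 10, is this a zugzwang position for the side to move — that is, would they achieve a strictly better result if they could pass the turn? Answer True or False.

zugzwang((1,0,1), X) = True

[(1,0,1)] X move#1: h0:-1:-1/(0,0,1)*, h2:-1:-1/(1,0,0)
[(0,0,1)] O move#2: h2:-1:+1/(0,0,0)*
[(0,0,0)] end (terminal -1, X#3); searched (1,0,1) to 10
if X skipped the turn, O would face:
~ [(1,0,1)] O move#1: h0:-1:-1/(0,0,1)*, h2:-1:-1/(1,0,0)
~ [(0,0,1)] X move#2: h2:-1:+1/(0,0,0)*
~ [(0,0,0)] end (terminal -1, O#3); searched (1,0,1) to 10
compare (X): move=-1 vs pass=+1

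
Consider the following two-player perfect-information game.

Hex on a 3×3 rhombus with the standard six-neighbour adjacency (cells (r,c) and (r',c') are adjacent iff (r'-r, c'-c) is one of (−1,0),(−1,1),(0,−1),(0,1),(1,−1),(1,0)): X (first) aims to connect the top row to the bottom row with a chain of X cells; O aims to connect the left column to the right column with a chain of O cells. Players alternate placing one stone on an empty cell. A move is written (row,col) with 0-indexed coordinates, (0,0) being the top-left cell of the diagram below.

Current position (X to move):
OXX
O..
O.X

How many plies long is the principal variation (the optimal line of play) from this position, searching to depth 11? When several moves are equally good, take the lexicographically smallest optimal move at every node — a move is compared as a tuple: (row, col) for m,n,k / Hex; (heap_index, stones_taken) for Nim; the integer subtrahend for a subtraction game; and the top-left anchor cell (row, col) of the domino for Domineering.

PV length from [OXX/O../O.X]: 3 plies

[OXX/O../O.X] X move#1: (1,1):+1/OXX/OX./O.X*, (1,2):+1/OXX/O.X/O.X, (2,1):+1/OXX/O../OXX
[OXX/OX./O.X] O move#2: (1,2):-1/OXX/OXO/O.X*, (2,1):-1/OXX/OX./OOX
[OXX/OXO/O.X] X move#3: (2,1):+1/OXX/OXO/OXX*
[OXX/OXO/OXX] end (terminal -1, O#4); searched OXX/O../O.X to 11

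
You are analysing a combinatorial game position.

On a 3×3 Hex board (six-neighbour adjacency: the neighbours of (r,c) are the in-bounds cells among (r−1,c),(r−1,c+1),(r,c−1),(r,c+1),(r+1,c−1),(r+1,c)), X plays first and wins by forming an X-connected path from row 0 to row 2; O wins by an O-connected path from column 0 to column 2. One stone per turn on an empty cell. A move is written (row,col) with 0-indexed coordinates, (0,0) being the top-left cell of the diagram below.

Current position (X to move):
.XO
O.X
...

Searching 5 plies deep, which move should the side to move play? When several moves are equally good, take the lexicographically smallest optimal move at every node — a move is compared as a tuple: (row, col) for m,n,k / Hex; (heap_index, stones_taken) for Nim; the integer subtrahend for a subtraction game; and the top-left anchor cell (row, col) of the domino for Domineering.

p1 X@[.XO/O.X/...]: (0,0)[XXO/O.X/...]-1 (1,1)[.XO/OXX/...]+1* (2,0)[.XO/O.X/X..]-1 (2,1)[.XO/O.X/.X.]-1 (2,2)[.XO/O.X/..X]-1
p2 O@[.XO/OXX/...]: (0,0)[OXO/OXX/...]-1* (2,0)[.XO/OXX/O..]-1 (2,1)[.XO/OXX/.O.]-1 (2,2)[.XO/OXX/..O]-1
p3 X@[OXO/OXX/...]: (2,0)[OXO/OXX/X..]+1* (2,1)[OXO/OXX/.X.]+1 (2,2)[OXO/OXX/..X]+1
p4 O@[OXO/OXX/X..] terminal -1; root [.XO/O.X/...] d5

X's best at [.XO/O.X/...]: (1,1)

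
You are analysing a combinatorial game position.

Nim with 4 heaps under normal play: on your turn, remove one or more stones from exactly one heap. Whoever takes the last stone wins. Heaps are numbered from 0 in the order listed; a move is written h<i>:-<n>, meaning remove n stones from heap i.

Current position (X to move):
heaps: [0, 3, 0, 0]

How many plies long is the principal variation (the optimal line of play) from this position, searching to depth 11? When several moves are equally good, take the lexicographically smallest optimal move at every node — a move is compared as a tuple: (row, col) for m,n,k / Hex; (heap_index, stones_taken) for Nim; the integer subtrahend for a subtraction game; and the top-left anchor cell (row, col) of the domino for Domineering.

ply 1, X at (0,3,0,0) | h1:-1=-1→(0,2,0,0); h1:-2=-1→(0,1,0,0); h1:-3=+1→(0,0,0,0)*
ply 2: (0,0,0,0) is terminal -1 (O); from (0,3,0,0) depth 11

PV length from [(0,3,0,0)]: 1 ply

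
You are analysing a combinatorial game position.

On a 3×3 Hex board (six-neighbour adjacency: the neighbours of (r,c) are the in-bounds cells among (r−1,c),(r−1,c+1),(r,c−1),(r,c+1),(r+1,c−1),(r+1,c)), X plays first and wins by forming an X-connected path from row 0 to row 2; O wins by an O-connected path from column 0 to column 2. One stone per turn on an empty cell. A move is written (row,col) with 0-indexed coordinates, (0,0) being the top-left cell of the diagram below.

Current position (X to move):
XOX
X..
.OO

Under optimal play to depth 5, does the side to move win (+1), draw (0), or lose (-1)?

value(XOX/X../.OO, X) = +1

p1 X@[XOX/X../.OO]: (1,1)[XOX/XX./.OO]-1 (1,2)[XOX/X.X/.OO]-1 (2,0)[XOX/X../XOO]+1*
p2 O@[XOX/X../XOO] terminal -1; root [XOX/X../.OO] d5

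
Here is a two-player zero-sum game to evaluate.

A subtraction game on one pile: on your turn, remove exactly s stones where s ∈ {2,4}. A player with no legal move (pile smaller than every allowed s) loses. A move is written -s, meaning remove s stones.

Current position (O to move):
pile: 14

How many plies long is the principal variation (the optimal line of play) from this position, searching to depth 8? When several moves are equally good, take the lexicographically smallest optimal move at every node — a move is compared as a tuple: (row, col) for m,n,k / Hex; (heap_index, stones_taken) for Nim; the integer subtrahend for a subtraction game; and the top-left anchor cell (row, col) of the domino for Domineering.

p1 O@[14]: -2[12]+1* -4[10]-1
p2 X@[12]: -2[10]-1* -4[8]-1
p3 O@[10]: -2[8]-1 -4[6]+1*
p4 X@[6]: -2[4]-1* -4[2]-1
p5 O@[4]: -2[2]-1 -4[0]+1*
p6 X@[0] terminal -1; root [14] d8

PV length from [14]: 5 plies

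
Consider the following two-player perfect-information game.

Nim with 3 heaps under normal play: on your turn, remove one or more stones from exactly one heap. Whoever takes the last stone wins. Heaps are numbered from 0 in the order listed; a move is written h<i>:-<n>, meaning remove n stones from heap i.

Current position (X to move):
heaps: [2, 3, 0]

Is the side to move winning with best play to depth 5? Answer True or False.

p1 X@[(2,3,0)]: h0:-1[(1,3,0)]-1 h0:-2[(0,3,0)]-1 h1:-1[(2,2,0)]+1* h1:-2[(2,1,0)]-1 h1:-3[(2,0,0)]-1
p2 O@[(2,2,0)]: h0:-1[(1,2,0)]-1* h0:-2[(0,2,0)]-1 h1:-1[(2,1,0)]-1 h1:-2[(2,0,0)]-1
p3 X@[(1,2,0)]: h0:-1[(0,2,0)]-1 h1:-1[(1,1,0)]+1* h1:-2[(1,0,0)]-1
p4 O@[(1,1,0)]: h0:-1[(0,1,0)]-1* h1:-1[(1,0,0)]-1
p5 X@[(0,1,0)]: h1:-1[(0,0,0)]+1*
p6 O@[(0,0,0)] terminal -1; root [(2,3,0)] d5

X winning at [(2,3,0)]: True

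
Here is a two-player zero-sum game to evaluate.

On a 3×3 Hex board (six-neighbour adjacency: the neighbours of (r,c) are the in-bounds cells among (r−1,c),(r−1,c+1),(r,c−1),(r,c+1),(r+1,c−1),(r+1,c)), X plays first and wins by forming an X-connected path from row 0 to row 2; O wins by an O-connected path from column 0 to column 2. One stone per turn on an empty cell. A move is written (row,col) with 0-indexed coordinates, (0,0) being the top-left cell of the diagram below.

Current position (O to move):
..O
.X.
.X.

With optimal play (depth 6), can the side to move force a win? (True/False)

ply 1, O at ..O/.X./.X. | (0,0)=-1→O.O/.X./.X.; (0,1)=+1→.OO/.X./.X.*; (1,0)=-1→..O/OX./.X.; (1,2)=-1→..O/.XO/.X.; (2,0)=-1→..O/.X./OX.; (2,2)=-1→..O/.X./.XO
ply 2, X at .OO/.X./.X. | (0,0)=-1→XOO/.X./.X.*; (1,0)=-1→.OO/XX./.X.; (1,2)=-1→.OO/.XX/.X.; (2,0)=-1→.OO/.X./XX.; (2,2)=-1→.OO/.X./.XX
ply 3, O at XOO/.X./.X. | (1,0)=+1→XOO/OX./.X.*; (1,2)=-1→XOO/.XO/.X.; (2,0)=-1→XOO/.X./OX.; (2,2)=-1→XOO/.X./.XO
ply 4: XOO/OX./.X. is terminal -1 (X); from ..O/.X./.X. depth 6

O winning at [..O/.X./.X.]: True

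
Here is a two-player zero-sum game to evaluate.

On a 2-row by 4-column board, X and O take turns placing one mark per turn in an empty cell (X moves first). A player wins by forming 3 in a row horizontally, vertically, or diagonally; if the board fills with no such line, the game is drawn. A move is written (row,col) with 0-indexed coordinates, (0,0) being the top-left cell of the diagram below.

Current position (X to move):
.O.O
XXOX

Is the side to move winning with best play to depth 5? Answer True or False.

p1 X@[.O.O/XXOX]: (0,0)[XO.O/XXOX]-1 (0,2)[.OXO/XXOX]+0*
p2 O@[.OXO/XXOX]: (0,0)[OOXO/XXOX]+0*
p3 X@[OOXO/XXOX] terminal +0; root [.O.O/XXOX] d5

X winning at [.O.O/XXOX]: False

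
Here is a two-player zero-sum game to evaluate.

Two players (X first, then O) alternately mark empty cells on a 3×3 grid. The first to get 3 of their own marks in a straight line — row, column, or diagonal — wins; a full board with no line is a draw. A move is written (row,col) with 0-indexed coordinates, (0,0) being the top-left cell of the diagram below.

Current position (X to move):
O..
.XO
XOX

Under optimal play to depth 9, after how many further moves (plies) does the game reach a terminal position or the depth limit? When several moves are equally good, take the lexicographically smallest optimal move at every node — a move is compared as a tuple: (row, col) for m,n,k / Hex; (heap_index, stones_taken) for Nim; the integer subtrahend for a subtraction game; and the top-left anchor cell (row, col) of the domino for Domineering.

ply 1, X at O../.XO/XOX | (0,1)=+0→OX./.XO/XOX; (0,2)=+1→O.X/.XO/XOX*; (1,0)=+0→O../XXO/XOX
ply 2: O.X/.XO/XOX is terminal -1 (O); from O../.XO/XOX depth 9

PV length from [O../.XO/XOX]: 1 ply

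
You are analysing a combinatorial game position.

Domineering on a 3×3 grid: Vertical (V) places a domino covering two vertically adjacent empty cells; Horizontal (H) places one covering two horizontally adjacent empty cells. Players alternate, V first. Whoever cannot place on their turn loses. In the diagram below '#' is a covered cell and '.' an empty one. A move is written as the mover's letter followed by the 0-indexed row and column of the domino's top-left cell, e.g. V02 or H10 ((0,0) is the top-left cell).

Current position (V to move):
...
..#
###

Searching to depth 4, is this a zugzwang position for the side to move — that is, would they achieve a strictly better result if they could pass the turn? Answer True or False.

[.../..#/###] V move#1: V00:-1/#../#.#/###, V01:+1/.#./.##/###*
[.#./.##/###] end (terminal -1, H#2); searched .../..#/### to 4
suppose V passes — search the same position with H to move:
pass> [.../..#/###] H move#1: H00:+1/##./..#/###*, H01:-1/.##/..#/###, H10:+1/.../###/###
pass> [##./..#/###] end (terminal -1, V#2); searched .../..#/### to 4
for V: play +1, pass -1

zugzwang(.../..#/###, V) = False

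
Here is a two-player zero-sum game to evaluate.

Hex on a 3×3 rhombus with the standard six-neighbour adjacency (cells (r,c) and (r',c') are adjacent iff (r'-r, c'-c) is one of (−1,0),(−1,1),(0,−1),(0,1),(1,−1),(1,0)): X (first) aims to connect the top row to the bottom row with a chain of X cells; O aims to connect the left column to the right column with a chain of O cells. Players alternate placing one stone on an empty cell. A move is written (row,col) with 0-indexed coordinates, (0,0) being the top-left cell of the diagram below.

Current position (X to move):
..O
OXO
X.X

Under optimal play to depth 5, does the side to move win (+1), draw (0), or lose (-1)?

ply 1, X at ..O/OXO/X.X | (0,0)=-1→X.O/OXO/X.X; (0,1)=+1→.XO/OXO/X.X*; (2,1)=-1→..O/OXO/XXX
ply 2: .XO/OXO/X.X is terminal -1 (O); from ..O/OXO/X.X depth 5

value(..O/OXO/X.X, X) = +1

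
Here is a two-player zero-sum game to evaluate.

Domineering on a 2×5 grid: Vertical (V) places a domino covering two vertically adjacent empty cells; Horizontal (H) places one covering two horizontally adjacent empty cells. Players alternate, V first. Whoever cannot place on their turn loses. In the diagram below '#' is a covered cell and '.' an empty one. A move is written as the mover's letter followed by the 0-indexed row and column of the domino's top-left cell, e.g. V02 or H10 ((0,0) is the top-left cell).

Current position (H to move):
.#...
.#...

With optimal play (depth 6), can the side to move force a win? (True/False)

ply 1, H at .#.../.#... | H02=-1→.###./.#...*; H03=-1→.#.##/.#...; H12=-1→.#.../.###.; H13=-1→.#.../.#.##
ply 2, V at .###./.#... | V00=-1→####./##...; V04=+1→.####/.#..#*
ply 3, H at .####/.#..# | H12=-1→.####/.####*
ply 4, V at .####/.#### | V00=+1→#####/#####*
ply 5: #####/##### is terminal -1 (H); from .#.../.#... depth 6

H winning at [.#.../.#...]: False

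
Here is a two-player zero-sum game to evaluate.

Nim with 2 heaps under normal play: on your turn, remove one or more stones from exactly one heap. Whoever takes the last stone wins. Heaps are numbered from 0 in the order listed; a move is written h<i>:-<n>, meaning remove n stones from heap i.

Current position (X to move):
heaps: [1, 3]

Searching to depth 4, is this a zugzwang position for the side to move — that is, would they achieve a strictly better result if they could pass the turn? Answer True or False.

ply 1, X at (1,3) | h0:-1=-1→(0,3); h1:-1=-1→(1,2); h1:-2=+1→(1,1)*; h1:-3=-1→(1,0)
ply 2, O at (1,1) | h0:-1=-1→(0,1)*; h1:-1=-1→(1,0)
ply 3, X at (0,1) | h1:-1=+1→(0,0)*
ply 4: (0,0) is terminal -1 (O); from (1,3) depth 4
pass branch (O moves first from the same position):
  | ply 1, O at (1,3) | h0:-1=-1→(0,3); h1:-1=-1→(1,2); h1:-2=+1→(1,1)*; h1:-3=-1→(1,0)
  | ply 2, X at (1,1) | h0:-1=-1→(0,1)*; h1:-1=-1→(1,0)
  | ply 3, O at (0,1) | h1:-1=+1→(0,0)*
  | ply 4: (0,0) is terminal -1 (X); from (1,3) depth 4
X moving scores +1; X passing scores -1

zugzwang((1,3), X) = False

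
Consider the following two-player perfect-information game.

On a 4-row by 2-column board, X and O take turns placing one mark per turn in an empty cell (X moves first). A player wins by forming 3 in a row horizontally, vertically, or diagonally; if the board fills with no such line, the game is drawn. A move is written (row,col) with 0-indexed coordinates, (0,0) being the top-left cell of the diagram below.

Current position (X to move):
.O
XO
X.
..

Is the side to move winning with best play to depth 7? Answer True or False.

X winning at [.O/XO/X./..]: True

p1 X@[.O/XO/X./..]: (0,0)[XO/XO/X./..]+1* (2,1)[.O/XO/XX/..]+1 (3,0)[.O/XO/X./X.]+1 (3,1)[.O/XO/X./.X]-1
p2 O@[XO/XO/X./..] terminal -1; root [.O/XO/X./..] d7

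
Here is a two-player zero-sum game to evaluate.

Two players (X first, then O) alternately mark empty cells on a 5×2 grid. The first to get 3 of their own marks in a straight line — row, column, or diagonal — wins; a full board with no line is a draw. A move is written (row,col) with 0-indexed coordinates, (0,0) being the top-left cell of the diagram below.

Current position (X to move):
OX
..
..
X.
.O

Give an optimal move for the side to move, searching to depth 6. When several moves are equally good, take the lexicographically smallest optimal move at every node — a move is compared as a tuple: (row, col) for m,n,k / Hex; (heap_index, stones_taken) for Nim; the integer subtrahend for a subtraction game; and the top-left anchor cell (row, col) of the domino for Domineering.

ply 1, X at OX/../../X./.O | (1,0)=+0→OX/X./../X./.O; (1,1)=+0→OX/.X/../X./.O; (2,0)=+1→OX/../X./X./.O*; (2,1)=+1→OX/../.X/X./.O; (3,1)=+0→OX/../../XX/.O; (4,0)=+0→OX/../../X./XO
ply 2, O at OX/../X./X./.O | (1,0)=-1→OX/O./X./X./.O*; (1,1)=-1→OX/.O/X./X./.O; (2,1)=-1→OX/../XO/X./.O; (3,1)=-1→OX/../X./XO/.O; (4,0)=-1→OX/../X./X./OO
ply 3, X at OX/O./X./X./.O | (1,1)=+1→OX/OX/X./X./.O*; (2,1)=+1→OX/O./XX/X./.O; (3,1)=+0→OX/O./X./XX/.O; (4,0)=+1→OX/O./X./X./XO
ply 4, O at OX/OX/X./X./.O | (2,1)=-1→OX/OX/XO/X./.O*; (3,1)=-1→OX/OX/X./XO/.O; (4,0)=-1→OX/OX/X./X./OO
ply 5, X at OX/OX/XO/X./.O | (3,1)=+0→OX/OX/XO/XX/.O; (4,0)=+1→OX/OX/XO/X./XO*
ply 6: OX/OX/XO/X./XO is terminal -1 (O); from OX/../../X./.O depth 6

X's best at [OX/../../X./.O]: (2,0)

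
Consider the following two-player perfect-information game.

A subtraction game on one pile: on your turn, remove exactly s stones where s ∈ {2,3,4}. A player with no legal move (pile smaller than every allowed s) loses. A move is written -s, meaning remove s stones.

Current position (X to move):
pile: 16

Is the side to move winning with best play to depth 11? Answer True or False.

X winning at [16]: True

p1 X@[16]: -2[14]-1 -3[13]+1* -4[12]+1
p2 O@[13]: -2[11]-1* -3[10]-1 -4[9]-1
p3 X@[11]: -2[9]-1 -3[8]-1 -4[7]+1*
p4 O@[7]: -2[5]-1* -3[4]-1 -4[3]-1
p5 X@[5]: -2[3]-1 -3[2]-1 -4[1]+1*
p6 O@[1] terminal -1; root [16] d11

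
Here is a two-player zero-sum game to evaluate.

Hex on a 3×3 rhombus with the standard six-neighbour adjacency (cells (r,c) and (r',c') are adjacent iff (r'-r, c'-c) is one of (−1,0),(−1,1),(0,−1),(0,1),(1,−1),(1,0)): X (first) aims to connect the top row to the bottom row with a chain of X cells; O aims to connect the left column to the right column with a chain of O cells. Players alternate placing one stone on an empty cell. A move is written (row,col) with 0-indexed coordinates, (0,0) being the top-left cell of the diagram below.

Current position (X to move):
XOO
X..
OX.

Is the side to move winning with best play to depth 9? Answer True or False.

p1 X@[XOO/X../OX.]: (1,1)[XOO/XX./OX.]+1* (1,2)[XOO/X.X/OX.]-1 (2,2)[XOO/X../OXX]-1
p2 O@[XOO/XX./OX.] terminal -1; root [XOO/X../OX.] d9

X winning at [XOO/X../OX.]: True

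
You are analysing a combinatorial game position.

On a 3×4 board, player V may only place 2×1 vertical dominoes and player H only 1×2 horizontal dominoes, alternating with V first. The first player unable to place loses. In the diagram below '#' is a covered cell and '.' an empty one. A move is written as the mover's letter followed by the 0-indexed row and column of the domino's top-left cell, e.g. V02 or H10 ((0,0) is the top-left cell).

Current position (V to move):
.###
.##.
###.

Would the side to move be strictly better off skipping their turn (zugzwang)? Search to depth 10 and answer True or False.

zugzwang(.###/.##./###., V) = False

ply 1, V at .###/.##./###. | V00=+1→####/###./###.*; V13=+1→.###/.###/####
ply 2: ####/###./###. is terminal -1 (H); from .###/.##./###. depth 10
if V skipped the turn, H would face:
~ ply 1: .###/.##./###. is terminal -1 (H); from .###/.##./###. depth 10
compare (V): move=+1 vs pass=+1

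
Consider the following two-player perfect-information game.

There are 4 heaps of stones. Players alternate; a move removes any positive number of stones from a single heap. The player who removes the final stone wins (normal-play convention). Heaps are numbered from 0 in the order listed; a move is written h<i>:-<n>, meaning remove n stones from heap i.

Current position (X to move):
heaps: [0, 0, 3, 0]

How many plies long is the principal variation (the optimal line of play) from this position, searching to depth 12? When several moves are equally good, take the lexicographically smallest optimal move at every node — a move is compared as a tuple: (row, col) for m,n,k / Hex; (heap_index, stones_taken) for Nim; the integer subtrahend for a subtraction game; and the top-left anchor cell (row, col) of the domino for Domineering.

PV length from [(0,0,3,0)]: 1 ply

p1 X@[(0,0,3,0)]: h2:-1[(0,0,2,0)]-1 h2:-2[(0,0,1,0)]-1 h2:-3[(0,0,0,0)]+1*
p2 O@[(0,0,0,0)] terminal -1; root [(0,0,3,0)] d12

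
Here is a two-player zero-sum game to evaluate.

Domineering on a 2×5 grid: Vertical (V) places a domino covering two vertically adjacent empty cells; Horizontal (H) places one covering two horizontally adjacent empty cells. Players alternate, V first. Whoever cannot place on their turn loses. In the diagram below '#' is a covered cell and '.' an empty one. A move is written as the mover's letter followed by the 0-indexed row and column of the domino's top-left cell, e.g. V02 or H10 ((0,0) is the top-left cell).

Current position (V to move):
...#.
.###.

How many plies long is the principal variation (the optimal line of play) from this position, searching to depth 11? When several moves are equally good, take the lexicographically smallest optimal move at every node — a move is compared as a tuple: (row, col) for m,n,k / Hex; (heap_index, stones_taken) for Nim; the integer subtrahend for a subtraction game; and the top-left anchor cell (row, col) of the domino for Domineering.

PV length from [...#./.###.]: 3 plies

p1 V@[...#./.###.]: V00[#..#./####.]+1* V04[...##/.####]-1
p2 H@[#..#./####.]: H01[####./####.]-1*
p3 V@[####./####.]: V04[#####/#####]+1*
p4 H@[#####/#####] terminal -1; root [...#./.###.] d11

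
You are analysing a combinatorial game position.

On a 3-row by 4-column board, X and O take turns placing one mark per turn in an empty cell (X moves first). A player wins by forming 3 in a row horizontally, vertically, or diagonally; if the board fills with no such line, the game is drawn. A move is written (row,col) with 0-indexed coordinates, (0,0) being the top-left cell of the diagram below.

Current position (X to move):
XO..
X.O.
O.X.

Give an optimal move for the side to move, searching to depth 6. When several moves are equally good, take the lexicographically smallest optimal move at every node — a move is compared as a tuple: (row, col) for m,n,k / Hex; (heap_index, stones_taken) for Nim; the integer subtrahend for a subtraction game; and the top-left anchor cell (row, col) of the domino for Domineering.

X's best at [XO../X.O./O.X.]: (1,1)

ply 1, X at XO../X.O./O.X. | (0,2)=-1→XOX./X.O./O.X.; (0,3)=-1→XO.X/X.O./O.X.; (1,1)=+1→XO../XXO./O.X.*; (1,3)=-1→XO../X.OX/O.X.; (2,1)=-1→XO../X.O./OXX.; (2,3)=+1→XO../X.O./O.XX
ply 2: XO../XXO./O.X. is terminal -1 (O); from XO../X.O./O.X. depth 6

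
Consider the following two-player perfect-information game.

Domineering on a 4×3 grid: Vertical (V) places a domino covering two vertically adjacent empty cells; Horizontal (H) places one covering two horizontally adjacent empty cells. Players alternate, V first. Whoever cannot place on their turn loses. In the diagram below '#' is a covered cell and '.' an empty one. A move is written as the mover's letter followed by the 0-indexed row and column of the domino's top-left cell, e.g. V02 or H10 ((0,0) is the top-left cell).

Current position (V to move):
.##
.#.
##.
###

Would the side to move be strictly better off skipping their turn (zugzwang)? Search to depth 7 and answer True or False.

zugzwang(.##/.#./##./###, V) = False

p1 V@[.##/.#./##./###]: V00[###/##./##./###]+1* V12[.##/.##/###/###]+1
p2 H@[###/##./##./###] terminal -1; root [.##/.#./##./###] d7
suppose V passes — search the same position with H to move:
pass> p1 H@[.##/.#./##./###] terminal -1; root [.##/.#./##./###] d7
for V: play +1, pass +1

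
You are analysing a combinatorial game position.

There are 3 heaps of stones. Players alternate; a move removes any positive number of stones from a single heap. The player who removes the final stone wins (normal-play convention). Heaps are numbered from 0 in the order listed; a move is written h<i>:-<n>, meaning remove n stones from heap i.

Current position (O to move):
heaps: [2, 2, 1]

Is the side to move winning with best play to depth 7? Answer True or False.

O winning at [(2,2,1)]: True

p1 O@[(2,2,1)]: h0:-1[(1,2,1)]-1 h0:-2[(0,2,1)]-1 h1:-1[(2,1,1)]-1 h1:-2[(2,0,1)]-1 h2:-1[(2,2,0)]+1*
p2 X@[(2,2,0)]: h0:-1[(1,2,0)]-1* h0:-2[(0,2,0)]-1 h1:-1[(2,1,0)]-1 h1:-2[(2,0,0)]-1
p3 O@[(1,2,0)]: h0:-1[(0,2,0)]-1 h1:-1[(1,1,0)]+1* h1:-2[(1,0,0)]-1
p4 X@[(1,1,0)]: h0:-1[(0,1,0)]-1* h1:-1[(1,0,0)]-1
p5 O@[(0,1,0)]: h1:-1[(0,0,0)]+1*
p6 X@[(0,0,0)] terminal -1; root [(2,2,1)] d7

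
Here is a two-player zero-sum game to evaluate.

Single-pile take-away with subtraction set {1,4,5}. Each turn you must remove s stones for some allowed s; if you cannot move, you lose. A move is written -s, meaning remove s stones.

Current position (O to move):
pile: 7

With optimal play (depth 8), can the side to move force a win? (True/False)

O winning at [7]: True

p1 O@[7]: -1[6]-1 -4[3]-1 -5[2]+1*
p2 X@[2]: -1[1]-1*
p3 O@[1]: -1[0]+1*
p4 X@[0] terminal -1; root [7] d8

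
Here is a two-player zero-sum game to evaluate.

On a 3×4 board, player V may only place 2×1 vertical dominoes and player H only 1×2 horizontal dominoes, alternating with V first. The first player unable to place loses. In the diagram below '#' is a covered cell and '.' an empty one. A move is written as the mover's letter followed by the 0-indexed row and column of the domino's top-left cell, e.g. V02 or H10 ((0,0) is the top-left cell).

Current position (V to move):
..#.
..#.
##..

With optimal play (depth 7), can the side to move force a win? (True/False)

[..#./..#./##..] V move#1: V00:+1/#.#./#.#./##..*, V01:+1/.##./.##./##.., V03:-1/..##/..##/##.., V13:-1/..#./..##/##.#
[#.#./#.#./##..] H move#2: H22:-1/#.#./#.#./####*
[#.#./#.#./####] V move#3: V01:+1/###./###./####*, V03:+1/#.##/#.##/####
[###./###./####] end (terminal -1, H#4); searched ..#./..#./##.. to 7

V winning at [..#./..#./##..]: True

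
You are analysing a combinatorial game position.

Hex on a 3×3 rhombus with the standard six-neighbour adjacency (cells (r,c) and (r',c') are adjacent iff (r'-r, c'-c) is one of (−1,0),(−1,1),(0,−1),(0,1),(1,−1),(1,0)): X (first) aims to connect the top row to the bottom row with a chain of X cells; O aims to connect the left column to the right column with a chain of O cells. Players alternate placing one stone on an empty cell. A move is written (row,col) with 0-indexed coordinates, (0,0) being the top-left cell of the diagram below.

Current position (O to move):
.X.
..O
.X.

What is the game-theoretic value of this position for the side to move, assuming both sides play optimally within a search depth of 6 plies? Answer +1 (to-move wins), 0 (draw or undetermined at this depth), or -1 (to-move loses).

value(.X./..O/.X., O) = +1

ply 1, O at .X./..O/.X. | (0,0)=-1→OX./..O/.X.; (0,2)=-1→.XO/..O/.X.; (1,0)=-1→.X./O.O/.X.; (1,1)=+1→.X./.OO/.X.*; (2,0)=-1→.X./..O/OX.; (2,2)=-1→.X./..O/.XO
ply 2, X at .X./.OO/.X. | (0,0)=-1→XX./.OO/.X.*; (0,2)=-1→.XX/.OO/.X.; (1,0)=-1→.X./XOO/.X.; (2,0)=-1→.X./.OO/XX.; (2,2)=-1→.X./.OO/.XX
ply 3, O at XX./.OO/.X. | (0,2)=+1→XXO/.OO/.X.*; (1,0)=+1→XX./OOO/.X.; (2,0)=+1→XX./.OO/OX.; (2,2)=+1→XX./.OO/.XO
ply 4, X at XXO/.OO/.X. | (1,0)=-1→XXO/XOO/.X.*; (2,0)=-1→XXO/.OO/XX.; (2,2)=-1→XXO/.OO/.XX
ply 5, O at XXO/XOO/.X. | (2,0)=+1→XXO/XOO/OX.*; (2,2)=-1→XXO/XOO/.XO
ply 6: XXO/XOO/OX. is terminal -1 (X); from .X./..O/.X. depth 6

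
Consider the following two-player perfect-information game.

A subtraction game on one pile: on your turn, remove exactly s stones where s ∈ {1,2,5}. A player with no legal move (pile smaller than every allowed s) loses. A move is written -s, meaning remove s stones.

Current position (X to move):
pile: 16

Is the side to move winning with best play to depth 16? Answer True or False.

p1 X@[16]: -1[15]+1* -2[14]-1 -5[11]-1
p2 O@[15]: -1[14]-1* -2[13]-1 -5[10]-1
p3 X@[14]: -1[13]-1 -2[12]+1* -5[9]+1
p4 O@[12]: -1[11]-1* -2[10]-1 -5[7]-1
p5 X@[11]: -1[10]-1 -2[9]+1* -5[6]+1
p6 O@[9]: -1[8]-1* -2[7]-1 -5[4]-1
p7 X@[8]: -1[7]-1 -2[6]+1* -5[3]+1
p8 O@[6]: -1[5]-1* -2[4]-1 -5[1]-1
p9 X@[5]: -1[4]-1 -2[3]+1* -5[0]+1
p10 O@[3]: -1[2]-1* -2[1]-1
p11 X@[2]: -1[1]-1 -2[0]+1*
p12 O@[0] terminal -1; root [16] d16

X winning at [16]: True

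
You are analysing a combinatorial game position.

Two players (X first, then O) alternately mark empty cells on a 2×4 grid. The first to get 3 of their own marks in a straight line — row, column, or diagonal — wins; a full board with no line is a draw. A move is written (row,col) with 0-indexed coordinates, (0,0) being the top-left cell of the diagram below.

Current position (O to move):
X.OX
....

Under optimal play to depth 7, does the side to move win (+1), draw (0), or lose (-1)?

value(X.OX/...., O) = 0

p1 O@[X.OX/....]: (0,1)[XOOX/....]+0* (1,0)[X.OX/O...]+0 (1,1)[X.OX/.O..]+0 (1,2)[X.OX/..O.]+0 (1,3)[X.OX/...O]+0
p2 X@[XOOX/....]: (1,0)[XOOX/X...]+0* (1,1)[XOOX/.X..]+0 (1,2)[XOOX/..X.]+0 (1,3)[XOOX/...X]+0
p3 O@[XOOX/X...]: (1,1)[XOOX/XO..]+0* (1,2)[XOOX/X.O.]+0 (1,3)[XOOX/X..O]+0
p4 X@[XOOX/XO..]: (1,2)[XOOX/XOX.]+0* (1,3)[XOOX/XO.X]+0
p5 O@[XOOX/XOX.]: (1,3)[XOOX/XOXO]+0*
p6 X@[XOOX/XOXO] terminal +0; root [X.OX/....] d7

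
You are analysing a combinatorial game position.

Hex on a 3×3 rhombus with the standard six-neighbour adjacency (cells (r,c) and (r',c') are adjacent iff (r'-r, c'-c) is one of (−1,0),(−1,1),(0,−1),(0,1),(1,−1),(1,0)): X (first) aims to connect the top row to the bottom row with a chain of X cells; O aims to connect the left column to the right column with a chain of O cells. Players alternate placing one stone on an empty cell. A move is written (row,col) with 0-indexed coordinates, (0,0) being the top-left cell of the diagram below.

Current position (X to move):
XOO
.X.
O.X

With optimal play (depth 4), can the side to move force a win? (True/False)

X winning at [XOO/.X./O.X]: True

ply 1, X at XOO/.X./O.X | (1,0)=+1→XOO/XX./O.X*; (1,2)=-1→XOO/.XX/O.X; (2,1)=-1→XOO/.X./OXX
ply 2, O at XOO/XX./O.X | (1,2)=-1→XOO/XXO/O.X*; (2,1)=-1→XOO/XX./OOX
ply 3, X at XOO/XXO/O.X | (2,1)=+1→XOO/XXO/OXX*
ply 4: XOO/XXO/OXX is terminal -1 (O); from XOO/.X./O.X depth 4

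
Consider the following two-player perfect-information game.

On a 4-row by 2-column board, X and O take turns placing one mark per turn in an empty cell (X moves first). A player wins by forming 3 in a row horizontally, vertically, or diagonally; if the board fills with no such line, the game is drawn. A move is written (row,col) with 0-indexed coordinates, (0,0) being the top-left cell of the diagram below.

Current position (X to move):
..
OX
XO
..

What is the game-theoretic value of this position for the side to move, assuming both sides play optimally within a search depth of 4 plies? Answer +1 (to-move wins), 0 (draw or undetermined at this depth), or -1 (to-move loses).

value(../OX/XO/.., X) = 0

p1 X@[../OX/XO/..]: (0,0)[X./OX/XO/..]+0* (0,1)[.X/OX/XO/..]+0 (3,0)[../OX/XO/X.]+0 (3,1)[../OX/XO/.X]+0
p2 O@[X./OX/XO/..]: (0,1)[XO/OX/XO/..]+0* (3,0)[X./OX/XO/O.]+0 (3,1)[X./OX/XO/.O]+0
p3 X@[XO/OX/XO/..]: (3,0)[XO/OX/XO/X.]+0* (3,1)[XO/OX/XO/.X]+0
p4 O@[XO/OX/XO/X.]: (3,1)[XO/OX/XO/XO]+0*
p5 X@[XO/OX/XO/XO] terminal +0; root [../OX/XO/..] d4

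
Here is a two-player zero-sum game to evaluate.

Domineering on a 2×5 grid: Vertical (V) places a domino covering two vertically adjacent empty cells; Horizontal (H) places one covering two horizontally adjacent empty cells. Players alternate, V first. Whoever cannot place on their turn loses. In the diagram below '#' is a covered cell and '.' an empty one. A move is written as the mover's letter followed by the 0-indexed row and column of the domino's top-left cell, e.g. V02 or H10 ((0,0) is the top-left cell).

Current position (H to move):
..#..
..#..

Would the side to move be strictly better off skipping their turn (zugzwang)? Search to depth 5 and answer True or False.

zugzwang(..#../..#.., H) = True

p1 H@[..#../..#..]: H00[###../..#..]-1* H03[..###/..#..]-1 H10[..#../###..]-1 H13[..#../..###]-1
p2 V@[###../..#..]: V03[####./..##.]+1* V04[###.#/..#.#]+1
p3 H@[####./..##.]: H10[####./####.]-1*
p4 V@[####./####.]: V04[#####/#####]+1*
p5 H@[#####/#####] terminal -1; root [..#../..#..] d5
if H skipped the turn, V would face:
~ p1 V@[..#../..#..]: V00[#.#../#.#..]-1* V01[.##../.##..]-1 V03[..##./..##.]-1 V04[..#.#/..#.#]-1
~ p2 H@[#.#../#.#..]: H03[#.###/#.#..]+1* H13[#.#../#.###]+1
~ p3 V@[#.###/#.#..]: V01[#####/###..]-1*
~ p4 H@[#####/###..]: H13[#####/#####]+1*
~ p5 V@[#####/#####] terminal -1; root [..#../..#..] d5
compare (H): move=-1 vs pass=+1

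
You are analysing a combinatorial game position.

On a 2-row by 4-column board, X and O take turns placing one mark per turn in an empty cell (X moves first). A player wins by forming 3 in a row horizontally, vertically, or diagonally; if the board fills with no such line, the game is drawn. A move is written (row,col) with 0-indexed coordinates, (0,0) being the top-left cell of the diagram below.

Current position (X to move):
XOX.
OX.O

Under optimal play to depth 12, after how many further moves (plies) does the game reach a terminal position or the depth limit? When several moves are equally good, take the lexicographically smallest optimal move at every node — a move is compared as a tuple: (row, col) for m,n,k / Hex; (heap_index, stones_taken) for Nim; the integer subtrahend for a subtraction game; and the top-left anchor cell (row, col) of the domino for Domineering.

ply 1, X at XOX./OX.O | (0,3)=+0→XOXX/OX.O*; (1,2)=+0→XOX./OXXO
ply 2, O at XOXX/OX.O | (1,2)=+0→XOXX/OXOO*
ply 3: XOXX/OXOO is terminal +0 (X); from XOX./OX.O depth 12

PV length from [XOX./OX.O]: 2 plies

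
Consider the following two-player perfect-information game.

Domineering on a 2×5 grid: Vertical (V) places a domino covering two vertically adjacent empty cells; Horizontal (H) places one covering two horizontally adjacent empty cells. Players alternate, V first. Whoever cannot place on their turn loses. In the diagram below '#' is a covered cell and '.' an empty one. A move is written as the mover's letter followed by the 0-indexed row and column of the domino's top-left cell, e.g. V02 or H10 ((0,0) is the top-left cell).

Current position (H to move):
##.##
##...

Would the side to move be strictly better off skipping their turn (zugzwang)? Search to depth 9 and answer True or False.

zugzwang(##.##/##..., H) = False

ply 1, H at ##.##/##... | H12=+1→##.##/####.*; H13=-1→##.##/##.##
ply 2: ##.##/####. is terminal -1 (V); from ##.##/##... depth 9
pass branch (V moves first from the same position):
  | ply 1, V at ##.##/##... | V02=-1→#####/###..*
  | ply 2, H at #####/###.. | H13=+1→#####/#####*
  | ply 3: #####/##### is terminal -1 (V); from ##.##/##... depth 9
H moving scores +1; H passing scores +1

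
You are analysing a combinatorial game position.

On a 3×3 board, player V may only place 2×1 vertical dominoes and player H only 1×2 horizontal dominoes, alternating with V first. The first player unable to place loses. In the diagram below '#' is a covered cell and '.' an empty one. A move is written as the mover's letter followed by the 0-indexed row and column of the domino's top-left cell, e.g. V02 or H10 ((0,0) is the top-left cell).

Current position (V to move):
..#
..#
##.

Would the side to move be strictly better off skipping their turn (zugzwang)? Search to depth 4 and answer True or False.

p1 V@[..#/..#/##.]: V00[#.#/#.#/##.]+1* V01[.##/.##/##.]+1
p2 H@[#.#/#.#/##.] terminal -1; root [..#/..#/##.] d4
suppose V passes — search the same position with H to move:
pass> p1 H@[..#/..#/##.]: H00[###/..#/##.]+1* H10[..#/###/##.]+1
pass> p2 V@[###/..#/##.] terminal -1; root [..#/..#/##.] d4
for V: play +1, pass -1

zugzwang(..#/..#/##., V) = False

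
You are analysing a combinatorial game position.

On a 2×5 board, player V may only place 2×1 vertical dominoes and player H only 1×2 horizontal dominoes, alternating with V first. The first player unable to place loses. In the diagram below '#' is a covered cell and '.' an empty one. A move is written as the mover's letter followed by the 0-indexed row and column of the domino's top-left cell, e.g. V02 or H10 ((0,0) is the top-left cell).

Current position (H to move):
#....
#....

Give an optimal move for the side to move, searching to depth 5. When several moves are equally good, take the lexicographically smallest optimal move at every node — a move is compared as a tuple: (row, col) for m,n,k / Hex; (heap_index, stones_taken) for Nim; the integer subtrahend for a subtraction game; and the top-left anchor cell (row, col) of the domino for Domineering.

H's best at [#..../#....]: H02

ply 1, H at #..../#.... | H01=-1→###../#....; H02=+1→#.##./#....*; H03=-1→#..##/#....; H11=-1→#..../###..; H12=+1→#..../#.##.; H13=-1→#..../#..##
ply 2, V at #.##./#.... | V01=-1→####./##...*; V04=-1→#.###/#...#
ply 3, H at ####./##... | H12=-1→####./####.; H13=+1→####./##.##*
ply 4: ####./##.## is terminal -1 (V); from #..../#.... depth 5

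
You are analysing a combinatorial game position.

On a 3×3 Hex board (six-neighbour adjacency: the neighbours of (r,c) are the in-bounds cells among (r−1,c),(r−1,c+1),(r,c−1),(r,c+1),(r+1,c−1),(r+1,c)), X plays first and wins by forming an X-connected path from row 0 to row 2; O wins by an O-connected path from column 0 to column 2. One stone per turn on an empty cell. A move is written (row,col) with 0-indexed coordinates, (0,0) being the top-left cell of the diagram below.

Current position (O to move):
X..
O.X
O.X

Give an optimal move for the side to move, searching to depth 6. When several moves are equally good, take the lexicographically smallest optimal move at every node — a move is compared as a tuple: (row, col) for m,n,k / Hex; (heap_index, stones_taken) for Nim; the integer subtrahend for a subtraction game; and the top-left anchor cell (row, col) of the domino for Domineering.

[X../O.X/O.X] O move#1: (0,1):-1/XO./O.X/O.X, (0,2):+1/X.O/O.X/O.X*, (1,1):-1/X../OOX/O.X, (2,1):-1/X../O.X/OOX
[X.O/O.X/O.X] X move#2: (0,1):-1/XXO/O.X/O.X*, (1,1):-1/X.O/OXX/O.X, (2,1):-1/X.O/O.X/OXX
[XXO/O.X/O.X] O move#3: (1,1):+1/XXO/OOX/O.X*, (2,1):-1/XXO/O.X/OOX
[XXO/OOX/O.X] end (terminal -1, X#4); searched X../O.X/O.X to 6

O's best at [X../O.X/O.X]: (0,2)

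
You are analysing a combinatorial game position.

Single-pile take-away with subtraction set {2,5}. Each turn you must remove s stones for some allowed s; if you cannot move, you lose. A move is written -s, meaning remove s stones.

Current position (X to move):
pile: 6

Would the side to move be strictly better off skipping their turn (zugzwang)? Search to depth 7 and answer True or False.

[6] X move#1: -2:+1/4*, -5:+1/1
[4] O move#2: -2:-1/2*
[2] X move#3: -2:+1/0*
[0] end (terminal -1, O#4); searched 6 to 7
pass branch (O moves first from the same position):
  | [6] O move#1: -2:+1/4*, -5:+1/1
  | [4] X move#2: -2:-1/2*
  | [2] O move#3: -2:+1/0*
  | [0] end (terminal -1, X#4); searched 6 to 7
X moving scores +1; X passing scores -1

zugzwang(6, X) = False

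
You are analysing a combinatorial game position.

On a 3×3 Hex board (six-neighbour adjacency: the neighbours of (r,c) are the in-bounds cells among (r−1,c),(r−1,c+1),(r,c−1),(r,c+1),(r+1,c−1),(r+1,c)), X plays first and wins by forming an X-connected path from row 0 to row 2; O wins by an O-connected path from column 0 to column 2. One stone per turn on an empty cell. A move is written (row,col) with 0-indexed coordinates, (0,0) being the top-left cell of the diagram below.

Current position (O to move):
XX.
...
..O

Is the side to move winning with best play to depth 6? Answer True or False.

O winning at [XX./.../..O]: True

ply 1, O at XX./.../..O | (0,2)=-1→XXO/.../..O; (1,0)=-1→XX./O../..O; (1,1)=+1→XX./.O./..O*; (1,2)=-1→XX./..O/..O; (2,0)=+1→XX./.../O.O; (2,1)=-1→XX./.../.OO
ply 2, X at XX./.O./..O | (0,2)=-1→XXX/.O./..O*; (1,0)=-1→XX./XO./..O; (1,2)=-1→XX./.OX/..O; (2,0)=-1→XX./.O./X.O; (2,1)=-1→XX./.O./.XO
ply 3, O at XXX/.O./..O | (1,0)=+1→XXX/OO./..O*; (1,2)=+1→XXX/.OO/..O; (2,0)=+1→XXX/.O./O.O; (2,1)=+1→XXX/.O./.OO
ply 4, X at XXX/OO./..O | (1,2)=-1→XXX/OOX/..O*; (2,0)=-1→XXX/OO./X.O; (2,1)=-1→XXX/OO./.XO
ply 5, O at XXX/OOX/..O | (2,0)=-1→XXX/OOX/O.O; (2,1)=+1→XXX/OOX/.OO*
ply 6: XXX/OOX/.OO is terminal -1 (X); from XX./.../..O depth 6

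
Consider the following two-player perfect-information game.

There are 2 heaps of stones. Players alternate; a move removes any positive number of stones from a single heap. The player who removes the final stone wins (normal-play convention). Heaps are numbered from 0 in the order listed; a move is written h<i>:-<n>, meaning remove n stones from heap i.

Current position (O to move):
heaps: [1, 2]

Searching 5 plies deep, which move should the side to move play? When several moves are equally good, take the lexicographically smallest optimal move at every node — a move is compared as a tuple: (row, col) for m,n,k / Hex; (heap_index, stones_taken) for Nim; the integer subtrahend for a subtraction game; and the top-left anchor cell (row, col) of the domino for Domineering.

O's best at [(1,2)]: h1:-1

[(1,2)] O move#1: h0:-1:-1/(0,2), h1:-1:+1/(1,1)*, h1:-2:-1/(1,0)
[(1,1)] X move#2: h0:-1:-1/(0,1)*, h1:-1:-1/(1,0)
[(0,1)] O move#3: h1:-1:+1/(0,0)*
[(0,0)] end (terminal -1, X#4); searched (1,2) to 5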